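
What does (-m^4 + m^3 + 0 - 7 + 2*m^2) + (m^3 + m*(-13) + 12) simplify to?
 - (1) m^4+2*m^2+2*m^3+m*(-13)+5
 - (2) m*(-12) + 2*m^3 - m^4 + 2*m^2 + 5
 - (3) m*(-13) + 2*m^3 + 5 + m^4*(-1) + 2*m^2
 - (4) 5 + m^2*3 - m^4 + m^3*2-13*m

Adding the polynomials and combining like terms:
(-m^4 + m^3 + 0 - 7 + 2*m^2) + (m^3 + m*(-13) + 12)
= m*(-13) + 2*m^3 + 5 + m^4*(-1) + 2*m^2
3) m*(-13) + 2*m^3 + 5 + m^4*(-1) + 2*m^2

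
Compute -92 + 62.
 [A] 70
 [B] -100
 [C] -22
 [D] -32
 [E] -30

-92 + 62 = -30
E) -30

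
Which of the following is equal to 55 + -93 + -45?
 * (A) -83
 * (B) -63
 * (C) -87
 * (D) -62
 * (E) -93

First: 55 + -93 = -38
Then: -38 + -45 = -83
A) -83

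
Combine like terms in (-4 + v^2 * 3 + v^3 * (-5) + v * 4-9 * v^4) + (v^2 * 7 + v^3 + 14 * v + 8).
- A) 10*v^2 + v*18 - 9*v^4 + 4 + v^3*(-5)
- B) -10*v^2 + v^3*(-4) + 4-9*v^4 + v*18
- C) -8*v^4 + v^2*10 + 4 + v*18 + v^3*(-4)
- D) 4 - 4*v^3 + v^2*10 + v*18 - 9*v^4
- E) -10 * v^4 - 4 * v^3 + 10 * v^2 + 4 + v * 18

Adding the polynomials and combining like terms:
(-4 + v^2*3 + v^3*(-5) + v*4 - 9*v^4) + (v^2*7 + v^3 + 14*v + 8)
= 4 - 4*v^3 + v^2*10 + v*18 - 9*v^4
D) 4 - 4*v^3 + v^2*10 + v*18 - 9*v^4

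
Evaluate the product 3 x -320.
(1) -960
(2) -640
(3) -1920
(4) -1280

3 * -320 = -960
1) -960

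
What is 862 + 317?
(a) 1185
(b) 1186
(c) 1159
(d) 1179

862 + 317 = 1179
d) 1179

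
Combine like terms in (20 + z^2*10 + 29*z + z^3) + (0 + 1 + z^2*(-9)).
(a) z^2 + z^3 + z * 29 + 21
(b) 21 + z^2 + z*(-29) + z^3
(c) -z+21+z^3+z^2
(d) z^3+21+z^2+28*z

Adding the polynomials and combining like terms:
(20 + z^2*10 + 29*z + z^3) + (0 + 1 + z^2*(-9))
= z^2 + z^3 + z * 29 + 21
a) z^2 + z^3 + z * 29 + 21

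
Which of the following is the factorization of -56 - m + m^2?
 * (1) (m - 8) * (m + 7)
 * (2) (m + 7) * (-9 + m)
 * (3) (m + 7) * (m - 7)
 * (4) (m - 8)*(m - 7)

We need to factor -56 - m + m^2.
The factored form is (m - 8) * (m + 7).
1) (m - 8) * (m + 7)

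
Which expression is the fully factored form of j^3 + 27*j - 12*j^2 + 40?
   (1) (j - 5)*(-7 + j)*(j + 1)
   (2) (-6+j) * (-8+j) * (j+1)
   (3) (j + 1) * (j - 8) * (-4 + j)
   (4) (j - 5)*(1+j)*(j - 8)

We need to factor j^3 + 27*j - 12*j^2 + 40.
The factored form is (j - 5)*(1+j)*(j - 8).
4) (j - 5)*(1+j)*(j - 8)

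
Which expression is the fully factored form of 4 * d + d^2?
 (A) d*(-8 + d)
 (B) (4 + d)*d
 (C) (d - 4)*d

We need to factor 4 * d + d^2.
The factored form is (4 + d)*d.
B) (4 + d)*d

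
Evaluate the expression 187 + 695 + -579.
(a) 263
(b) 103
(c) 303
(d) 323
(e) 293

First: 187 + 695 = 882
Then: 882 + -579 = 303
c) 303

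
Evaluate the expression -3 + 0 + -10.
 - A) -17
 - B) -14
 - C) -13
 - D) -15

First: -3 + 0 = -3
Then: -3 + -10 = -13
C) -13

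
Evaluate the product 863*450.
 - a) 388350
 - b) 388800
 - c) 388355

863 * 450 = 388350
a) 388350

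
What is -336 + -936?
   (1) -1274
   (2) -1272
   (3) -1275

-336 + -936 = -1272
2) -1272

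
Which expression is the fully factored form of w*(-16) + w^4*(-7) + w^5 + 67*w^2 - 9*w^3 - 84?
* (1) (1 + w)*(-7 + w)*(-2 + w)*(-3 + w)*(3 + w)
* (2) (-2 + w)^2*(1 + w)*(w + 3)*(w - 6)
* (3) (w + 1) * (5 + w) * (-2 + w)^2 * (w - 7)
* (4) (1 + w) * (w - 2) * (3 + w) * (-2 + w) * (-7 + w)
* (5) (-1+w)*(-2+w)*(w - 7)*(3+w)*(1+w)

We need to factor w*(-16) + w^4*(-7) + w^5 + 67*w^2 - 9*w^3 - 84.
The factored form is (1 + w) * (w - 2) * (3 + w) * (-2 + w) * (-7 + w).
4) (1 + w) * (w - 2) * (3 + w) * (-2 + w) * (-7 + w)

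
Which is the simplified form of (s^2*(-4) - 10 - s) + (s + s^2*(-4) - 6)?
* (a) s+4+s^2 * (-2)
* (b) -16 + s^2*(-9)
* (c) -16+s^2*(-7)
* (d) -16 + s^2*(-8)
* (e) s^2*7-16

Adding the polynomials and combining like terms:
(s^2*(-4) - 10 - s) + (s + s^2*(-4) - 6)
= -16 + s^2*(-8)
d) -16 + s^2*(-8)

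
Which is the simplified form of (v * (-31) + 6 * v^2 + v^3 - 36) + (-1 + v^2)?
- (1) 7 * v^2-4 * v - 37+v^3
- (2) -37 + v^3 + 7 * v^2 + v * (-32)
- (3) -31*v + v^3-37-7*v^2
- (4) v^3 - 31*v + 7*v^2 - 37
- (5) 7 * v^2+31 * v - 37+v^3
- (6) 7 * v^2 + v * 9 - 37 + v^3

Adding the polynomials and combining like terms:
(v*(-31) + 6*v^2 + v^3 - 36) + (-1 + v^2)
= v^3 - 31*v + 7*v^2 - 37
4) v^3 - 31*v + 7*v^2 - 37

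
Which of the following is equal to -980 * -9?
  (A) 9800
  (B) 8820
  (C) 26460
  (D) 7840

-980 * -9 = 8820
B) 8820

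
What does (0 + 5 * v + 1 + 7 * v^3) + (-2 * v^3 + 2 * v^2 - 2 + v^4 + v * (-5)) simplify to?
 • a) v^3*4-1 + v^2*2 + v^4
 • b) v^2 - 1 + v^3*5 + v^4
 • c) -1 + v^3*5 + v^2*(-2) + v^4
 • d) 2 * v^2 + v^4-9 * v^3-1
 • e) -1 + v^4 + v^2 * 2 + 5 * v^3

Adding the polynomials and combining like terms:
(0 + 5*v + 1 + 7*v^3) + (-2*v^3 + 2*v^2 - 2 + v^4 + v*(-5))
= -1 + v^4 + v^2 * 2 + 5 * v^3
e) -1 + v^4 + v^2 * 2 + 5 * v^3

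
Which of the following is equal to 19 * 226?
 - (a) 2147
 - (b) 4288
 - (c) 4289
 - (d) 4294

19 * 226 = 4294
d) 4294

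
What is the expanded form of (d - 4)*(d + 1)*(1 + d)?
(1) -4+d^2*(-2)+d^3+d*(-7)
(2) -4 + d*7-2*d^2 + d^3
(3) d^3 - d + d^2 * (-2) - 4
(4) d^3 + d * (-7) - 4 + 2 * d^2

Expanding (d - 4)*(d + 1)*(1 + d):
= -4+d^2*(-2)+d^3+d*(-7)
1) -4+d^2*(-2)+d^3+d*(-7)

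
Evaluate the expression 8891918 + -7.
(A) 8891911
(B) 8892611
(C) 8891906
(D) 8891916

8891918 + -7 = 8891911
A) 8891911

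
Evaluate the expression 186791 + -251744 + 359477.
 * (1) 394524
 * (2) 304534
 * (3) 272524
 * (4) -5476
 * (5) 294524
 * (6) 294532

First: 186791 + -251744 = -64953
Then: -64953 + 359477 = 294524
5) 294524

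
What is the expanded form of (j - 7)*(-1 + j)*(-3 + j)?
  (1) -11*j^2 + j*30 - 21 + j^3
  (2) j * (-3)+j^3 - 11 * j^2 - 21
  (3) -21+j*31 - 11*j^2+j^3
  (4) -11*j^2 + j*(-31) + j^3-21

Expanding (j - 7)*(-1 + j)*(-3 + j):
= -21+j*31 - 11*j^2+j^3
3) -21+j*31 - 11*j^2+j^3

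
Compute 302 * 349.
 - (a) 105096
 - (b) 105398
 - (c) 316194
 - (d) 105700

302 * 349 = 105398
b) 105398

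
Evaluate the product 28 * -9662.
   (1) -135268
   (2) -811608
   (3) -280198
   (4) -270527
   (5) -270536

28 * -9662 = -270536
5) -270536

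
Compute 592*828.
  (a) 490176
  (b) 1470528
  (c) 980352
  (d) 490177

592 * 828 = 490176
a) 490176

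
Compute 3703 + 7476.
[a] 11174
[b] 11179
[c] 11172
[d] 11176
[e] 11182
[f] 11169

3703 + 7476 = 11179
b) 11179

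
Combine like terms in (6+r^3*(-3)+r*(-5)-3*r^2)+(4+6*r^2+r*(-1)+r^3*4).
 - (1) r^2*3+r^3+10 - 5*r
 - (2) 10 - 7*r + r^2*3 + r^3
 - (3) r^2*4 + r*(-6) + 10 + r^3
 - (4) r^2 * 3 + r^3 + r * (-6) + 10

Adding the polynomials and combining like terms:
(6 + r^3*(-3) + r*(-5) - 3*r^2) + (4 + 6*r^2 + r*(-1) + r^3*4)
= r^2 * 3 + r^3 + r * (-6) + 10
4) r^2 * 3 + r^3 + r * (-6) + 10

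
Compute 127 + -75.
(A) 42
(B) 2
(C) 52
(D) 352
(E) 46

127 + -75 = 52
C) 52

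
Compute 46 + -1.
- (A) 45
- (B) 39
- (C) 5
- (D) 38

46 + -1 = 45
A) 45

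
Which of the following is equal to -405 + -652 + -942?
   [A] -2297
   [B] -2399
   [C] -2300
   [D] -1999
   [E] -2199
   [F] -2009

First: -405 + -652 = -1057
Then: -1057 + -942 = -1999
D) -1999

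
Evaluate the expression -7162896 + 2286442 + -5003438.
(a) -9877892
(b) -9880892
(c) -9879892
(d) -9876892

First: -7162896 + 2286442 = -4876454
Then: -4876454 + -5003438 = -9879892
c) -9879892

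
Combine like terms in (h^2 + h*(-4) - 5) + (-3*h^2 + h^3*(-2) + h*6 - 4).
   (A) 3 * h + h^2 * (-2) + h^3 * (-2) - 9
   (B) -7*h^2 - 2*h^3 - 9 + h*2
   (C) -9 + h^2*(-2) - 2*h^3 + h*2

Adding the polynomials and combining like terms:
(h^2 + h*(-4) - 5) + (-3*h^2 + h^3*(-2) + h*6 - 4)
= -9 + h^2*(-2) - 2*h^3 + h*2
C) -9 + h^2*(-2) - 2*h^3 + h*2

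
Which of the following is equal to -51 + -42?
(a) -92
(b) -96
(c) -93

-51 + -42 = -93
c) -93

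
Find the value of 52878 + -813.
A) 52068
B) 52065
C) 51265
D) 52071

52878 + -813 = 52065
B) 52065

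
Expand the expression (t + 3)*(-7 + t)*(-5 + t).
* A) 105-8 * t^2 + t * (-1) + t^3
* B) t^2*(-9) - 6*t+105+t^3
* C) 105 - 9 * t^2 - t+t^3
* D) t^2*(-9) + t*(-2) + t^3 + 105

Expanding (t + 3)*(-7 + t)*(-5 + t):
= 105 - 9 * t^2 - t+t^3
C) 105 - 9 * t^2 - t+t^3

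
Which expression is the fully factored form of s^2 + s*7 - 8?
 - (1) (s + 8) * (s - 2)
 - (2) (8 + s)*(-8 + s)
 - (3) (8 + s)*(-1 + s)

We need to factor s^2 + s*7 - 8.
The factored form is (8 + s)*(-1 + s).
3) (8 + s)*(-1 + s)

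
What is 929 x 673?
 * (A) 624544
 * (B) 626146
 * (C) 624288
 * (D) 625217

929 * 673 = 625217
D) 625217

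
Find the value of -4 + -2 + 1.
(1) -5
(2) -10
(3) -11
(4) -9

First: -4 + -2 = -6
Then: -6 + 1 = -5
1) -5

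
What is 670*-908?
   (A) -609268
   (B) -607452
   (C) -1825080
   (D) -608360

670 * -908 = -608360
D) -608360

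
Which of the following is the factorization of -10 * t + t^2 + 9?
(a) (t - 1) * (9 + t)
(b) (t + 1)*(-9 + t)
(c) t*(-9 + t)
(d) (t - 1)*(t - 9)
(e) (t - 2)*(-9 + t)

We need to factor -10 * t + t^2 + 9.
The factored form is (t - 1)*(t - 9).
d) (t - 1)*(t - 9)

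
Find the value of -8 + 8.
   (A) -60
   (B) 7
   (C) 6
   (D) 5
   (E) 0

-8 + 8 = 0
E) 0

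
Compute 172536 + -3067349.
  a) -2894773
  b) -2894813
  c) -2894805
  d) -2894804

172536 + -3067349 = -2894813
b) -2894813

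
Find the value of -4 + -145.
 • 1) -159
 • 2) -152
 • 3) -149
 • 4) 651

-4 + -145 = -149
3) -149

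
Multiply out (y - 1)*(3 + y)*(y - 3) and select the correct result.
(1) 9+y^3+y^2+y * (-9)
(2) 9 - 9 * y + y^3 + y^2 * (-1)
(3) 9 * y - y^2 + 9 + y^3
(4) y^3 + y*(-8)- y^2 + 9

Expanding (y - 1)*(3 + y)*(y - 3):
= 9 - 9 * y + y^3 + y^2 * (-1)
2) 9 - 9 * y + y^3 + y^2 * (-1)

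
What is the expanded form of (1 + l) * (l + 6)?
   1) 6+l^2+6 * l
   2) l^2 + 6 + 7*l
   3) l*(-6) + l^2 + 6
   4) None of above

Expanding (1 + l) * (l + 6):
= l^2 + 6 + 7*l
2) l^2 + 6 + 7*l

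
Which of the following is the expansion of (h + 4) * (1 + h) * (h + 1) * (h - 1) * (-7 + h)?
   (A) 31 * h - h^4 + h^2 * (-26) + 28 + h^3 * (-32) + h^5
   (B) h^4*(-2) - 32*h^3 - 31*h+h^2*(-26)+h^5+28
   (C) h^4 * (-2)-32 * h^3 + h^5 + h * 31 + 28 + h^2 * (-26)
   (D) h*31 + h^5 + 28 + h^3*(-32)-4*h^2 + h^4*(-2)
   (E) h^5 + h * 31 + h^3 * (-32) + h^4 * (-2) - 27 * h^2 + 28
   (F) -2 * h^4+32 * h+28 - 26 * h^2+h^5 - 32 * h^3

Expanding (h + 4) * (1 + h) * (h + 1) * (h - 1) * (-7 + h):
= h^4 * (-2)-32 * h^3 + h^5 + h * 31 + 28 + h^2 * (-26)
C) h^4 * (-2)-32 * h^3 + h^5 + h * 31 + 28 + h^2 * (-26)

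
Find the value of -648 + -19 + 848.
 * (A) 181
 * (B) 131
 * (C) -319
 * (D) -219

First: -648 + -19 = -667
Then: -667 + 848 = 181
A) 181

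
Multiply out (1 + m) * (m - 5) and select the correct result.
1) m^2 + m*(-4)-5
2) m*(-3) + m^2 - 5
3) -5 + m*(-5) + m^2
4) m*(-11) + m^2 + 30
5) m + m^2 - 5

Expanding (1 + m) * (m - 5):
= m^2 + m*(-4)-5
1) m^2 + m*(-4)-5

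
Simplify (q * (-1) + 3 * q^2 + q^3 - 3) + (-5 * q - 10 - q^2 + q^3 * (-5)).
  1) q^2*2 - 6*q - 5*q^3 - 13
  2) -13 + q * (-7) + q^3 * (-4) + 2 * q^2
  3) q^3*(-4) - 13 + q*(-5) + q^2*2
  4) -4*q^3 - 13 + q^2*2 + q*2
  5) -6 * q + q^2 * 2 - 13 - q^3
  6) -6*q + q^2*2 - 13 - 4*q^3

Adding the polynomials and combining like terms:
(q*(-1) + 3*q^2 + q^3 - 3) + (-5*q - 10 - q^2 + q^3*(-5))
= -6*q + q^2*2 - 13 - 4*q^3
6) -6*q + q^2*2 - 13 - 4*q^3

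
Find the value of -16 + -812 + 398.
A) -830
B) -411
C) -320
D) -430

First: -16 + -812 = -828
Then: -828 + 398 = -430
D) -430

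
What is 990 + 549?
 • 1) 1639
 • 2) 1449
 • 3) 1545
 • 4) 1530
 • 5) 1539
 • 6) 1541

990 + 549 = 1539
5) 1539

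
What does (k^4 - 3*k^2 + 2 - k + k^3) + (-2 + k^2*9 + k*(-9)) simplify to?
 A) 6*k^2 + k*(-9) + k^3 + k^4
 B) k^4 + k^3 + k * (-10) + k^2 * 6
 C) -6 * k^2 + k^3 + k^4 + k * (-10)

Adding the polynomials and combining like terms:
(k^4 - 3*k^2 + 2 - k + k^3) + (-2 + k^2*9 + k*(-9))
= k^4 + k^3 + k * (-10) + k^2 * 6
B) k^4 + k^3 + k * (-10) + k^2 * 6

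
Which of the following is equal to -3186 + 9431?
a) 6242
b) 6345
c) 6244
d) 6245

-3186 + 9431 = 6245
d) 6245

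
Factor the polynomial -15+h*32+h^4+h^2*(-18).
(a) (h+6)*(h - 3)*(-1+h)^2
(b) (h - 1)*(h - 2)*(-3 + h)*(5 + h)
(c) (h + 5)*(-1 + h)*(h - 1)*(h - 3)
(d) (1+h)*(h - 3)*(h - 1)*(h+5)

We need to factor -15+h*32+h^4+h^2*(-18).
The factored form is (h + 5)*(-1 + h)*(h - 1)*(h - 3).
c) (h + 5)*(-1 + h)*(h - 1)*(h - 3)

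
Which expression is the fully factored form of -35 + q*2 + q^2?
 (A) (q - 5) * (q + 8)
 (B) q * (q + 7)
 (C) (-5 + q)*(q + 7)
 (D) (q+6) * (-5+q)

We need to factor -35 + q*2 + q^2.
The factored form is (-5 + q)*(q + 7).
C) (-5 + q)*(q + 7)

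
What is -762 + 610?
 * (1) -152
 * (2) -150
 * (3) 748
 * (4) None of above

-762 + 610 = -152
1) -152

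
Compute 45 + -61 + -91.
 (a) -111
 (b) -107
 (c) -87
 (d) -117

First: 45 + -61 = -16
Then: -16 + -91 = -107
b) -107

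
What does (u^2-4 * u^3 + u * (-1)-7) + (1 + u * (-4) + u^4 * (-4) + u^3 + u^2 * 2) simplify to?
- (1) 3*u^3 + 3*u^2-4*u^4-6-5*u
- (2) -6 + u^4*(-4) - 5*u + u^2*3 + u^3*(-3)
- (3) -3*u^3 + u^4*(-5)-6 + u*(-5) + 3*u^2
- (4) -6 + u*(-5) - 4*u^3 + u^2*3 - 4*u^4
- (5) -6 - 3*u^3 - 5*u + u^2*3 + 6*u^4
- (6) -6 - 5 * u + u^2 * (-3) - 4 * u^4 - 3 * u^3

Adding the polynomials and combining like terms:
(u^2 - 4*u^3 + u*(-1) - 7) + (1 + u*(-4) + u^4*(-4) + u^3 + u^2*2)
= -6 + u^4*(-4) - 5*u + u^2*3 + u^3*(-3)
2) -6 + u^4*(-4) - 5*u + u^2*3 + u^3*(-3)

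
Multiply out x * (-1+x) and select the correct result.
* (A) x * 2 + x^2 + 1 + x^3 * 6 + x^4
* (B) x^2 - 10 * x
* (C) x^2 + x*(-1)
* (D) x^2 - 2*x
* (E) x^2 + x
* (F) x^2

Expanding x * (-1+x):
= x^2 + x*(-1)
C) x^2 + x*(-1)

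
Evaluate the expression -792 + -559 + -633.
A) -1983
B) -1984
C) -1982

First: -792 + -559 = -1351
Then: -1351 + -633 = -1984
B) -1984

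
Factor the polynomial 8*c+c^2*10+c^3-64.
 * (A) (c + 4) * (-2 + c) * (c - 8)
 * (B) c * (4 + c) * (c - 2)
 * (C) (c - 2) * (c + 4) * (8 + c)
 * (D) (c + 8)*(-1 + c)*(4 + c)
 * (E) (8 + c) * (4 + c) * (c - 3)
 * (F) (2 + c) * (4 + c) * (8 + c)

We need to factor 8*c+c^2*10+c^3-64.
The factored form is (c - 2) * (c + 4) * (8 + c).
C) (c - 2) * (c + 4) * (8 + c)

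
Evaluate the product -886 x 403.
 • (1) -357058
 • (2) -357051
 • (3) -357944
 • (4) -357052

-886 * 403 = -357058
1) -357058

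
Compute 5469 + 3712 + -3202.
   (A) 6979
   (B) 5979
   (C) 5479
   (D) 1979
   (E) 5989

First: 5469 + 3712 = 9181
Then: 9181 + -3202 = 5979
B) 5979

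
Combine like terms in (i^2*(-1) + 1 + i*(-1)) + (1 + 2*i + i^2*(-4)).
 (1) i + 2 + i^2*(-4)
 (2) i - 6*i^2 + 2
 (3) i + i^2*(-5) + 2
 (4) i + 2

Adding the polynomials and combining like terms:
(i^2*(-1) + 1 + i*(-1)) + (1 + 2*i + i^2*(-4))
= i + i^2*(-5) + 2
3) i + i^2*(-5) + 2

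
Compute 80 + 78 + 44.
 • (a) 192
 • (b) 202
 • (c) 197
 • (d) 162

First: 80 + 78 = 158
Then: 158 + 44 = 202
b) 202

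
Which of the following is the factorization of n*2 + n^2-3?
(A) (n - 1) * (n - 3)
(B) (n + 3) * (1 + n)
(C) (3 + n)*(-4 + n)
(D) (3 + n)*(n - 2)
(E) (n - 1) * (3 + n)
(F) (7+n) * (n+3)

We need to factor n*2 + n^2-3.
The factored form is (n - 1) * (3 + n).
E) (n - 1) * (3 + n)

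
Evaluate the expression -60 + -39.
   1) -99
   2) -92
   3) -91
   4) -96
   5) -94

-60 + -39 = -99
1) -99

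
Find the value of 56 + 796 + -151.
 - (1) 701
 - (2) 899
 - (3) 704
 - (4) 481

First: 56 + 796 = 852
Then: 852 + -151 = 701
1) 701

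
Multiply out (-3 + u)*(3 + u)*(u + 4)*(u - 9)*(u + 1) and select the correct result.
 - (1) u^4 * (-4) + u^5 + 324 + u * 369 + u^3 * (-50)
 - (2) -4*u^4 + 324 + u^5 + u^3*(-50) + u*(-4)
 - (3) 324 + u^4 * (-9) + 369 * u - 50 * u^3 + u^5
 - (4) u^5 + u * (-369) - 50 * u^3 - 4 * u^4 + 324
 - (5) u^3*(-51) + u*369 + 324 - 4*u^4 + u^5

Expanding (-3 + u)*(3 + u)*(u + 4)*(u - 9)*(u + 1):
= u^4 * (-4) + u^5 + 324 + u * 369 + u^3 * (-50)
1) u^4 * (-4) + u^5 + 324 + u * 369 + u^3 * (-50)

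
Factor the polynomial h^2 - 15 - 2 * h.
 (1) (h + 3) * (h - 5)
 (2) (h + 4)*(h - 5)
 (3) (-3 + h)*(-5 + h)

We need to factor h^2 - 15 - 2 * h.
The factored form is (h + 3) * (h - 5).
1) (h + 3) * (h - 5)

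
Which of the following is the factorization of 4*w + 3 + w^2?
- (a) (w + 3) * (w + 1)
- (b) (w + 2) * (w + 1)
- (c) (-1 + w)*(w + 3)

We need to factor 4*w + 3 + w^2.
The factored form is (w + 3) * (w + 1).
a) (w + 3) * (w + 1)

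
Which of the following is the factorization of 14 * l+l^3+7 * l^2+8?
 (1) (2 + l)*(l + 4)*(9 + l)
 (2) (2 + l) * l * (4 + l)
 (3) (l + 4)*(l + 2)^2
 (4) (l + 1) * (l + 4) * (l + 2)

We need to factor 14 * l+l^3+7 * l^2+8.
The factored form is (l + 1) * (l + 4) * (l + 2).
4) (l + 1) * (l + 4) * (l + 2)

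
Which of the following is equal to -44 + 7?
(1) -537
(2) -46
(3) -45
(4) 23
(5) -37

-44 + 7 = -37
5) -37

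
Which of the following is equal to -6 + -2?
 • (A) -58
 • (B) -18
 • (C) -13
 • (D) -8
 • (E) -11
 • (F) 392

-6 + -2 = -8
D) -8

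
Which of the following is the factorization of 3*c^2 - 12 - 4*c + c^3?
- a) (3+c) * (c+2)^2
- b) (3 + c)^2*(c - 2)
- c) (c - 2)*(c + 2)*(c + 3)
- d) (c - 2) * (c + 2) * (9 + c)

We need to factor 3*c^2 - 12 - 4*c + c^3.
The factored form is (c - 2)*(c + 2)*(c + 3).
c) (c - 2)*(c + 2)*(c + 3)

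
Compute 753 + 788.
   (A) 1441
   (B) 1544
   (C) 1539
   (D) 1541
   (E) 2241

753 + 788 = 1541
D) 1541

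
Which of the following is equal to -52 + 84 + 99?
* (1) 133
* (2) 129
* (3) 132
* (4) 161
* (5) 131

First: -52 + 84 = 32
Then: 32 + 99 = 131
5) 131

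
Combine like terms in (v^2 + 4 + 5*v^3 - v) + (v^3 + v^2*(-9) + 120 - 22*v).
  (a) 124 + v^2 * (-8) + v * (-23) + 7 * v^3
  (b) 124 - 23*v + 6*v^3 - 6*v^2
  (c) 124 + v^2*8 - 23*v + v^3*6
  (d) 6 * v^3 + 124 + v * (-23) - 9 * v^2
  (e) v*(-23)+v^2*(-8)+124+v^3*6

Adding the polynomials and combining like terms:
(v^2 + 4 + 5*v^3 - v) + (v^3 + v^2*(-9) + 120 - 22*v)
= v*(-23)+v^2*(-8)+124+v^3*6
e) v*(-23)+v^2*(-8)+124+v^3*6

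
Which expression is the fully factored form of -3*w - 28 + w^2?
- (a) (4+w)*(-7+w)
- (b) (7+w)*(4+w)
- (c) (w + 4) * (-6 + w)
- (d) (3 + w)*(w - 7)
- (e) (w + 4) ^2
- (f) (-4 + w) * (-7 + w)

We need to factor -3*w - 28 + w^2.
The factored form is (4+w)*(-7+w).
a) (4+w)*(-7+w)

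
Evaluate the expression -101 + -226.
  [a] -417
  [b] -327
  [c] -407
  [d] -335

-101 + -226 = -327
b) -327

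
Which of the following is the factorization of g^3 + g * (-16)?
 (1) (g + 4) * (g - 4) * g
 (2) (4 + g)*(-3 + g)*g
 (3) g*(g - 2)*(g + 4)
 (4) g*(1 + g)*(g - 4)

We need to factor g^3 + g * (-16).
The factored form is (g + 4) * (g - 4) * g.
1) (g + 4) * (g - 4) * g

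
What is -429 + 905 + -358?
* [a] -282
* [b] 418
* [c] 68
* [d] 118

First: -429 + 905 = 476
Then: 476 + -358 = 118
d) 118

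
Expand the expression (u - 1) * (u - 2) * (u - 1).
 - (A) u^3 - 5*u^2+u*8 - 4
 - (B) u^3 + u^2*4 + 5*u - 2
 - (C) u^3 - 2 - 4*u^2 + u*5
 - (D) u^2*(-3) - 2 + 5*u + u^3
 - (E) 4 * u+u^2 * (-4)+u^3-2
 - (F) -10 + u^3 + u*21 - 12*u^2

Expanding (u - 1) * (u - 2) * (u - 1):
= u^3 - 2 - 4*u^2 + u*5
C) u^3 - 2 - 4*u^2 + u*5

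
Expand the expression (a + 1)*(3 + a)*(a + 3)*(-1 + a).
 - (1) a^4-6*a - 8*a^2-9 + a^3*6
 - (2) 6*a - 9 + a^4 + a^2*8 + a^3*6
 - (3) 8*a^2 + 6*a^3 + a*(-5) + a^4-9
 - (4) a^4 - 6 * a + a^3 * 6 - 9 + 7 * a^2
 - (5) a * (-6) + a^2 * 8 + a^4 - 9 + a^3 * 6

Expanding (a + 1)*(3 + a)*(a + 3)*(-1 + a):
= a * (-6) + a^2 * 8 + a^4 - 9 + a^3 * 6
5) a * (-6) + a^2 * 8 + a^4 - 9 + a^3 * 6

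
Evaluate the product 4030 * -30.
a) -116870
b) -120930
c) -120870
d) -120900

4030 * -30 = -120900
d) -120900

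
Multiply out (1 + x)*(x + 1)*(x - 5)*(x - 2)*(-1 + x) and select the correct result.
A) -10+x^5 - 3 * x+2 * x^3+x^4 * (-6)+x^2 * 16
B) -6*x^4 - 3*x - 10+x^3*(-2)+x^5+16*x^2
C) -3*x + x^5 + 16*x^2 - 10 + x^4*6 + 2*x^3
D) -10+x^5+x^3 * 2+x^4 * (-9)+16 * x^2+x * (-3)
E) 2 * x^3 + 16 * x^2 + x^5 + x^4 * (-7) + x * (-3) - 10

Expanding (1 + x)*(x + 1)*(x - 5)*(x - 2)*(-1 + x):
= -10+x^5 - 3 * x+2 * x^3+x^4 * (-6)+x^2 * 16
A) -10+x^5 - 3 * x+2 * x^3+x^4 * (-6)+x^2 * 16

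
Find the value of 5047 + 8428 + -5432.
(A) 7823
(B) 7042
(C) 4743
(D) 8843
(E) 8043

First: 5047 + 8428 = 13475
Then: 13475 + -5432 = 8043
E) 8043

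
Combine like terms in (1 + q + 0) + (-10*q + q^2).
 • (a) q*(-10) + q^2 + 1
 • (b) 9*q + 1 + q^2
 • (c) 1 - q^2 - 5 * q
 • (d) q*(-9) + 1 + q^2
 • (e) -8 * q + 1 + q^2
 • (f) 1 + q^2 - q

Adding the polynomials and combining like terms:
(1 + q + 0) + (-10*q + q^2)
= q*(-9) + 1 + q^2
d) q*(-9) + 1 + q^2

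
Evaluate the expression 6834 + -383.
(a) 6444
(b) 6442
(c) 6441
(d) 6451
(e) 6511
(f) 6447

6834 + -383 = 6451
d) 6451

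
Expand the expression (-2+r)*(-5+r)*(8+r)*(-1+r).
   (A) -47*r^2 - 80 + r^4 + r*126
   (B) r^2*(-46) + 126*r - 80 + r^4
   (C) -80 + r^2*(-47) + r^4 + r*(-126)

Expanding (-2+r)*(-5+r)*(8+r)*(-1+r):
= -47*r^2 - 80 + r^4 + r*126
A) -47*r^2 - 80 + r^4 + r*126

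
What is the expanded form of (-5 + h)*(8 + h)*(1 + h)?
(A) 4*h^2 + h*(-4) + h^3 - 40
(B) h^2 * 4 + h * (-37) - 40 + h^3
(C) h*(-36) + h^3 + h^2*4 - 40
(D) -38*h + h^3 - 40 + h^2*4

Expanding (-5 + h)*(8 + h)*(1 + h):
= h^2 * 4 + h * (-37) - 40 + h^3
B) h^2 * 4 + h * (-37) - 40 + h^3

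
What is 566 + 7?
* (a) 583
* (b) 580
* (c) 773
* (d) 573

566 + 7 = 573
d) 573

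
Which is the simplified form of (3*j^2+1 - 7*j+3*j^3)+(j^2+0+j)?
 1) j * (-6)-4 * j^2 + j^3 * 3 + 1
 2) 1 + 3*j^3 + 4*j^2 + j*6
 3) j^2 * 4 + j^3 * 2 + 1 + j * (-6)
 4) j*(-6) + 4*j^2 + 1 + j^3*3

Adding the polynomials and combining like terms:
(3*j^2 + 1 - 7*j + 3*j^3) + (j^2 + 0 + j)
= j*(-6) + 4*j^2 + 1 + j^3*3
4) j*(-6) + 4*j^2 + 1 + j^3*3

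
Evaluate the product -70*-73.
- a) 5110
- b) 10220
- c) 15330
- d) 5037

-70 * -73 = 5110
a) 5110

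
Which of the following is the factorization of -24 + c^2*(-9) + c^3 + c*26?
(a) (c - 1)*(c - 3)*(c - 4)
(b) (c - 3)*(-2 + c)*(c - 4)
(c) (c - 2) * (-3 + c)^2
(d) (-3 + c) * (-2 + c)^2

We need to factor -24 + c^2*(-9) + c^3 + c*26.
The factored form is (c - 3)*(-2 + c)*(c - 4).
b) (c - 3)*(-2 + c)*(c - 4)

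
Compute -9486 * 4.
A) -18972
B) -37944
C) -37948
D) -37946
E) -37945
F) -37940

-9486 * 4 = -37944
B) -37944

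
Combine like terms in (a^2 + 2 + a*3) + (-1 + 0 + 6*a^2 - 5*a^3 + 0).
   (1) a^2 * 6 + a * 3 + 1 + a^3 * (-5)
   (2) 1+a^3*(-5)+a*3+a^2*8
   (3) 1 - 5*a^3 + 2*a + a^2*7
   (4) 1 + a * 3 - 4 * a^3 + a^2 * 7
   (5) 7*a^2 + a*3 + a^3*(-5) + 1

Adding the polynomials and combining like terms:
(a^2 + 2 + a*3) + (-1 + 0 + 6*a^2 - 5*a^3 + 0)
= 7*a^2 + a*3 + a^3*(-5) + 1
5) 7*a^2 + a*3 + a^3*(-5) + 1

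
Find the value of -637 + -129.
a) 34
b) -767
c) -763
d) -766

-637 + -129 = -766
d) -766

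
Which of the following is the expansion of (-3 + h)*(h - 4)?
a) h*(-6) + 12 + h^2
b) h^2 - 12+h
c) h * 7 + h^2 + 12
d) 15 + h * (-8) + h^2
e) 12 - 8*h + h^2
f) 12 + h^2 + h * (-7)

Expanding (-3 + h)*(h - 4):
= 12 + h^2 + h * (-7)
f) 12 + h^2 + h * (-7)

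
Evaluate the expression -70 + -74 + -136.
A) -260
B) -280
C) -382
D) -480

First: -70 + -74 = -144
Then: -144 + -136 = -280
B) -280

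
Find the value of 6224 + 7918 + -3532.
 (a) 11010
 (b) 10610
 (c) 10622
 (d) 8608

First: 6224 + 7918 = 14142
Then: 14142 + -3532 = 10610
b) 10610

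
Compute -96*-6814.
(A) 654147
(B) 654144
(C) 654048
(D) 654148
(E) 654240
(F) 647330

-96 * -6814 = 654144
B) 654144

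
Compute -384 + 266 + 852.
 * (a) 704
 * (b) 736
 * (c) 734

First: -384 + 266 = -118
Then: -118 + 852 = 734
c) 734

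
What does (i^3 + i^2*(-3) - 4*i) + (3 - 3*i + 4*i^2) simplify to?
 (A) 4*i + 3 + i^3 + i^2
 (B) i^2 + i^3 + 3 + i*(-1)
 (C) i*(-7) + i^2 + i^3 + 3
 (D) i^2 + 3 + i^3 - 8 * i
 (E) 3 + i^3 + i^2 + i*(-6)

Adding the polynomials and combining like terms:
(i^3 + i^2*(-3) - 4*i) + (3 - 3*i + 4*i^2)
= i*(-7) + i^2 + i^3 + 3
C) i*(-7) + i^2 + i^3 + 3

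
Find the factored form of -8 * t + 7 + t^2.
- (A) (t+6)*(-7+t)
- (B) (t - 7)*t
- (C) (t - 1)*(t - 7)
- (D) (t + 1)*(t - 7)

We need to factor -8 * t + 7 + t^2.
The factored form is (t - 1)*(t - 7).
C) (t - 1)*(t - 7)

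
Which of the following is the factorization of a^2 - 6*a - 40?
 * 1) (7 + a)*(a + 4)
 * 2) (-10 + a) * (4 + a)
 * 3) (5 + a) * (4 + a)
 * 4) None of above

We need to factor a^2 - 6*a - 40.
The factored form is (-10 + a) * (4 + a).
2) (-10 + a) * (4 + a)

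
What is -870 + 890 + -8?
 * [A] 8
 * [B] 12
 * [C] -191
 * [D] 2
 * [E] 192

First: -870 + 890 = 20
Then: 20 + -8 = 12
B) 12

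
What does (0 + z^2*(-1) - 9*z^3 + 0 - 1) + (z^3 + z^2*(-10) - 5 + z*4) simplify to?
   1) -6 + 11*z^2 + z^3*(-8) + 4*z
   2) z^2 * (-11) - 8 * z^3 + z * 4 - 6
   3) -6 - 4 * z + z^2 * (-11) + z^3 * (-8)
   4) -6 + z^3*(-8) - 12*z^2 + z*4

Adding the polynomials and combining like terms:
(0 + z^2*(-1) - 9*z^3 + 0 - 1) + (z^3 + z^2*(-10) - 5 + z*4)
= z^2 * (-11) - 8 * z^3 + z * 4 - 6
2) z^2 * (-11) - 8 * z^3 + z * 4 - 6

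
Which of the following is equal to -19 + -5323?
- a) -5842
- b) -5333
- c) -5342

-19 + -5323 = -5342
c) -5342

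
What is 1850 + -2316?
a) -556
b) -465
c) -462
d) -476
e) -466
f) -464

1850 + -2316 = -466
e) -466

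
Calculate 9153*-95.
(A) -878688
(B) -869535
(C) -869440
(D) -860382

9153 * -95 = -869535
B) -869535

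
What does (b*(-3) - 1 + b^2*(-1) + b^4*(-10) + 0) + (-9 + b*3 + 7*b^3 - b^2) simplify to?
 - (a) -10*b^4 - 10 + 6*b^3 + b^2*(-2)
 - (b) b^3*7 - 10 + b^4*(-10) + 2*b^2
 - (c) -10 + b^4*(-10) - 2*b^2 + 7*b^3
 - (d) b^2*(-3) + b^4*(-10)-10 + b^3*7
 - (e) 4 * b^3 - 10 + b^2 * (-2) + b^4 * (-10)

Adding the polynomials and combining like terms:
(b*(-3) - 1 + b^2*(-1) + b^4*(-10) + 0) + (-9 + b*3 + 7*b^3 - b^2)
= -10 + b^4*(-10) - 2*b^2 + 7*b^3
c) -10 + b^4*(-10) - 2*b^2 + 7*b^3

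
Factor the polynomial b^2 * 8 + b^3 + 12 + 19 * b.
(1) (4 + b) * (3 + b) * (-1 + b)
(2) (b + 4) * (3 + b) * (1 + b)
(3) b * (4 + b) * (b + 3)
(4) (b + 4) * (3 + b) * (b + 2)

We need to factor b^2 * 8 + b^3 + 12 + 19 * b.
The factored form is (b + 4) * (3 + b) * (1 + b).
2) (b + 4) * (3 + b) * (1 + b)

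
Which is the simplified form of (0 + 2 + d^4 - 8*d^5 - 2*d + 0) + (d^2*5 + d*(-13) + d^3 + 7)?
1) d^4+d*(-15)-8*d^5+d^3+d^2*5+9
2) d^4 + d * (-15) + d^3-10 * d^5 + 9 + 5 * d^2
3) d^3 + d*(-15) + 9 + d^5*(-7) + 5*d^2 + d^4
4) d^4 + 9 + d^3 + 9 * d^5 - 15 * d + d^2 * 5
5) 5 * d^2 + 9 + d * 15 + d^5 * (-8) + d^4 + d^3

Adding the polynomials and combining like terms:
(0 + 2 + d^4 - 8*d^5 - 2*d + 0) + (d^2*5 + d*(-13) + d^3 + 7)
= d^4+d*(-15)-8*d^5+d^3+d^2*5+9
1) d^4+d*(-15)-8*d^5+d^3+d^2*5+9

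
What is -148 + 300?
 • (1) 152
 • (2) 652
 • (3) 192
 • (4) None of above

-148 + 300 = 152
1) 152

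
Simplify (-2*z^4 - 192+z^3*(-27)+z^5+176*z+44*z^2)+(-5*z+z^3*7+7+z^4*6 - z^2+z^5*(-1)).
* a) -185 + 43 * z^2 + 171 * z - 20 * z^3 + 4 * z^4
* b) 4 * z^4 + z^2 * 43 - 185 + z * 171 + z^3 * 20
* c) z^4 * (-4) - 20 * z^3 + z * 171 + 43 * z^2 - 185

Adding the polynomials and combining like terms:
(-2*z^4 - 192 + z^3*(-27) + z^5 + 176*z + 44*z^2) + (-5*z + z^3*7 + 7 + z^4*6 - z^2 + z^5*(-1))
= -185 + 43 * z^2 + 171 * z - 20 * z^3 + 4 * z^4
a) -185 + 43 * z^2 + 171 * z - 20 * z^3 + 4 * z^4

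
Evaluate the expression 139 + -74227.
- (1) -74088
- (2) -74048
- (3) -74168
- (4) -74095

139 + -74227 = -74088
1) -74088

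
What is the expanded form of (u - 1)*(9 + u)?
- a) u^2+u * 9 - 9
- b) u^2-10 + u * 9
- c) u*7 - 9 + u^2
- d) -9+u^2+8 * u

Expanding (u - 1)*(9 + u):
= -9+u^2+8 * u
d) -9+u^2+8 * u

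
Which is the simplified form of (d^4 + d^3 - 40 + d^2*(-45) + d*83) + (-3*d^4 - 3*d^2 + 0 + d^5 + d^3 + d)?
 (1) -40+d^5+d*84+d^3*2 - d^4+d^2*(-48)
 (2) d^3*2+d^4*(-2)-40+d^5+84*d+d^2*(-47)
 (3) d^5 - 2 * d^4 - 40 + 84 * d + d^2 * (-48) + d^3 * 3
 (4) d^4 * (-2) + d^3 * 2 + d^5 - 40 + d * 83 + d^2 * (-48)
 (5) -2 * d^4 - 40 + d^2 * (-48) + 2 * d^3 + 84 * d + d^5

Adding the polynomials and combining like terms:
(d^4 + d^3 - 40 + d^2*(-45) + d*83) + (-3*d^4 - 3*d^2 + 0 + d^5 + d^3 + d)
= -2 * d^4 - 40 + d^2 * (-48) + 2 * d^3 + 84 * d + d^5
5) -2 * d^4 - 40 + d^2 * (-48) + 2 * d^3 + 84 * d + d^5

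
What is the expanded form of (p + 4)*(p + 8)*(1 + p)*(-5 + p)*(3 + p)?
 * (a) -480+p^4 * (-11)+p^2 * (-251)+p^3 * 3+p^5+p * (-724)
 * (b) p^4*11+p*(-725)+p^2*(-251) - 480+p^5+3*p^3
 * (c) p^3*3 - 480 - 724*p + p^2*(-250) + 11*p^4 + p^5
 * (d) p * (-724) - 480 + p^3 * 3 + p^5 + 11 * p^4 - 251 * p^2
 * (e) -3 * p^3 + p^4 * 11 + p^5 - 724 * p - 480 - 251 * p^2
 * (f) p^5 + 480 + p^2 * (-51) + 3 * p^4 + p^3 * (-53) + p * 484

Expanding (p + 4)*(p + 8)*(1 + p)*(-5 + p)*(3 + p):
= p * (-724) - 480 + p^3 * 3 + p^5 + 11 * p^4 - 251 * p^2
d) p * (-724) - 480 + p^3 * 3 + p^5 + 11 * p^4 - 251 * p^2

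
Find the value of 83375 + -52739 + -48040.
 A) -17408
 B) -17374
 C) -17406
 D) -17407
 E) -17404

First: 83375 + -52739 = 30636
Then: 30636 + -48040 = -17404
E) -17404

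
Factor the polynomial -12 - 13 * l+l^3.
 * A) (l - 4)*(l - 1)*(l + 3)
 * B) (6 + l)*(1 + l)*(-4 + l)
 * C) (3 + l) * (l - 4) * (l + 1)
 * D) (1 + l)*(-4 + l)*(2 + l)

We need to factor -12 - 13 * l+l^3.
The factored form is (3 + l) * (l - 4) * (l + 1).
C) (3 + l) * (l - 4) * (l + 1)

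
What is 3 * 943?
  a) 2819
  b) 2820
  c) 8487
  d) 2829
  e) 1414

3 * 943 = 2829
d) 2829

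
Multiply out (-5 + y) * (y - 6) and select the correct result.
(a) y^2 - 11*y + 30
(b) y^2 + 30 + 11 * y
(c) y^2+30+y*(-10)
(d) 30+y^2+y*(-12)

Expanding (-5 + y) * (y - 6):
= y^2 - 11*y + 30
a) y^2 - 11*y + 30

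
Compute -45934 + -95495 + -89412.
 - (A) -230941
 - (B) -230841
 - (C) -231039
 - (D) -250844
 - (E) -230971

First: -45934 + -95495 = -141429
Then: -141429 + -89412 = -230841
B) -230841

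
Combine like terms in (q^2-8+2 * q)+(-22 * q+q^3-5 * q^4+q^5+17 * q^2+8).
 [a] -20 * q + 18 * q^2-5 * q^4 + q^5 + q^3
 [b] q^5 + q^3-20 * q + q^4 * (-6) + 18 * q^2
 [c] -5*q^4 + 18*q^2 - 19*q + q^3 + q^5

Adding the polynomials and combining like terms:
(q^2 - 8 + 2*q) + (-22*q + q^3 - 5*q^4 + q^5 + 17*q^2 + 8)
= -20 * q + 18 * q^2-5 * q^4 + q^5 + q^3
a) -20 * q + 18 * q^2-5 * q^4 + q^5 + q^3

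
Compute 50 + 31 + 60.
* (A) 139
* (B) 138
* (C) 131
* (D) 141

First: 50 + 31 = 81
Then: 81 + 60 = 141
D) 141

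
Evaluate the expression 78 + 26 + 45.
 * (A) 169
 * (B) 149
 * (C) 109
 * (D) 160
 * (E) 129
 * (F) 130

First: 78 + 26 = 104
Then: 104 + 45 = 149
B) 149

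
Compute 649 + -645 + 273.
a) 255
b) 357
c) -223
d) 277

First: 649 + -645 = 4
Then: 4 + 273 = 277
d) 277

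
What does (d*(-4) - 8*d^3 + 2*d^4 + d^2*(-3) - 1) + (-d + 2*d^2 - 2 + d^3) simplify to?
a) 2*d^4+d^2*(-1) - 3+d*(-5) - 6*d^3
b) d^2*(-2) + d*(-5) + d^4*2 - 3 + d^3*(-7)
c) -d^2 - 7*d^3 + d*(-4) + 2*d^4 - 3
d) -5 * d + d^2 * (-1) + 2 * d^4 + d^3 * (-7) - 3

Adding the polynomials and combining like terms:
(d*(-4) - 8*d^3 + 2*d^4 + d^2*(-3) - 1) + (-d + 2*d^2 - 2 + d^3)
= -5 * d + d^2 * (-1) + 2 * d^4 + d^3 * (-7) - 3
d) -5 * d + d^2 * (-1) + 2 * d^4 + d^3 * (-7) - 3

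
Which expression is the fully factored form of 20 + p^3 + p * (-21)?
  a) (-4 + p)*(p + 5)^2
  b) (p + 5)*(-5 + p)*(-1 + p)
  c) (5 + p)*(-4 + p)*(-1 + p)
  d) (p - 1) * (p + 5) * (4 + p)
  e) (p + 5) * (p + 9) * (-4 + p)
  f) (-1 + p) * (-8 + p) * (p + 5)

We need to factor 20 + p^3 + p * (-21).
The factored form is (5 + p)*(-4 + p)*(-1 + p).
c) (5 + p)*(-4 + p)*(-1 + p)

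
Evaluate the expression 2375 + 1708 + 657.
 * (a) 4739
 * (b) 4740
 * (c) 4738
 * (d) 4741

First: 2375 + 1708 = 4083
Then: 4083 + 657 = 4740
b) 4740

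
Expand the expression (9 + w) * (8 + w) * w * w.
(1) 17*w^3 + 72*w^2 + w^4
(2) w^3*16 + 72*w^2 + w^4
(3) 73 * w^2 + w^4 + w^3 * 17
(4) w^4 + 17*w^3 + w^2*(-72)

Expanding (9 + w) * (8 + w) * w * w:
= 17*w^3 + 72*w^2 + w^4
1) 17*w^3 + 72*w^2 + w^4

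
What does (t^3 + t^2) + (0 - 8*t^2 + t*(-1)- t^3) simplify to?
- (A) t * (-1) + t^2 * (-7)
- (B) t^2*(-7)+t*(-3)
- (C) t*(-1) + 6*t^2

Adding the polynomials and combining like terms:
(t^3 + t^2) + (0 - 8*t^2 + t*(-1) - t^3)
= t * (-1) + t^2 * (-7)
A) t * (-1) + t^2 * (-7)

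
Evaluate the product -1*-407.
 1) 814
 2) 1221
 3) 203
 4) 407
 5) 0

-1 * -407 = 407
4) 407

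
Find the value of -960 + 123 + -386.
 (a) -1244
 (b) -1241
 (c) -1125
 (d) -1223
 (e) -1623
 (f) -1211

First: -960 + 123 = -837
Then: -837 + -386 = -1223
d) -1223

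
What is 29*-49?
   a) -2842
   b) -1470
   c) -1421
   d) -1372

29 * -49 = -1421
c) -1421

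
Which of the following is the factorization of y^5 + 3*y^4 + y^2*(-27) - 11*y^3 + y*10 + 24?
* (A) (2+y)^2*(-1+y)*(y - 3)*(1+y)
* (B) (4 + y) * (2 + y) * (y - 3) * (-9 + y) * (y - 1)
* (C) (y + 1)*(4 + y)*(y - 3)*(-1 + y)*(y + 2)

We need to factor y^5 + 3*y^4 + y^2*(-27) - 11*y^3 + y*10 + 24.
The factored form is (y + 1)*(4 + y)*(y - 3)*(-1 + y)*(y + 2).
C) (y + 1)*(4 + y)*(y - 3)*(-1 + y)*(y + 2)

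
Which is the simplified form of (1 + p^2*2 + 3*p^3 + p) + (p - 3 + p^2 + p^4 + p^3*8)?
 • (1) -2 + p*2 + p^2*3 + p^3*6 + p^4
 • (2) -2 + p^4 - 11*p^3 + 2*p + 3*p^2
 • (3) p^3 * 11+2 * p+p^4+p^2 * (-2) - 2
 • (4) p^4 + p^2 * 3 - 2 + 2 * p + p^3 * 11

Adding the polynomials and combining like terms:
(1 + p^2*2 + 3*p^3 + p) + (p - 3 + p^2 + p^4 + p^3*8)
= p^4 + p^2 * 3 - 2 + 2 * p + p^3 * 11
4) p^4 + p^2 * 3 - 2 + 2 * p + p^3 * 11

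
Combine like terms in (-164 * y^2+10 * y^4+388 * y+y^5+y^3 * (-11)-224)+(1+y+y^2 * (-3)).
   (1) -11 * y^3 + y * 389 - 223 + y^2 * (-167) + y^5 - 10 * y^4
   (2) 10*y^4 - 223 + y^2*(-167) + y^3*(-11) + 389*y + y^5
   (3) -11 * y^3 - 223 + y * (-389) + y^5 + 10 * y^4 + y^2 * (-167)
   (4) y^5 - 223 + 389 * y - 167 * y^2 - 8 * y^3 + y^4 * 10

Adding the polynomials and combining like terms:
(-164*y^2 + 10*y^4 + 388*y + y^5 + y^3*(-11) - 224) + (1 + y + y^2*(-3))
= 10*y^4 - 223 + y^2*(-167) + y^3*(-11) + 389*y + y^5
2) 10*y^4 - 223 + y^2*(-167) + y^3*(-11) + 389*y + y^5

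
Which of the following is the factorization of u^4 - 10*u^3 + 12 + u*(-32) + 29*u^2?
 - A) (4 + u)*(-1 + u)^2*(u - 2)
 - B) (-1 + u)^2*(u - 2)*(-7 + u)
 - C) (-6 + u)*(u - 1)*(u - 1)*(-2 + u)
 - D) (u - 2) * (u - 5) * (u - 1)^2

We need to factor u^4 - 10*u^3 + 12 + u*(-32) + 29*u^2.
The factored form is (-6 + u)*(u - 1)*(u - 1)*(-2 + u).
C) (-6 + u)*(u - 1)*(u - 1)*(-2 + u)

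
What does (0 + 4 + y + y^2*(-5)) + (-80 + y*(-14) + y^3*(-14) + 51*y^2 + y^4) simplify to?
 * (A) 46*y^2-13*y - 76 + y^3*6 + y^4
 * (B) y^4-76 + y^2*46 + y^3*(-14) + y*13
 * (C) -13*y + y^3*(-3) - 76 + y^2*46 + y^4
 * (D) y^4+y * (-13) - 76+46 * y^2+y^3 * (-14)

Adding the polynomials and combining like terms:
(0 + 4 + y + y^2*(-5)) + (-80 + y*(-14) + y^3*(-14) + 51*y^2 + y^4)
= y^4+y * (-13) - 76+46 * y^2+y^3 * (-14)
D) y^4+y * (-13) - 76+46 * y^2+y^3 * (-14)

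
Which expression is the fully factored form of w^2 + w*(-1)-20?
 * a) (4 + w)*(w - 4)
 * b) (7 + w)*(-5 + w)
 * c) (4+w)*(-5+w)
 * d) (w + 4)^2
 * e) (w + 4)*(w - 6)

We need to factor w^2 + w*(-1)-20.
The factored form is (4+w)*(-5+w).
c) (4+w)*(-5+w)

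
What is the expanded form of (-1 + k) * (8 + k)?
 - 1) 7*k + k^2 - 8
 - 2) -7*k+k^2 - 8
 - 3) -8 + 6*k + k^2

Expanding (-1 + k) * (8 + k):
= 7*k + k^2 - 8
1) 7*k + k^2 - 8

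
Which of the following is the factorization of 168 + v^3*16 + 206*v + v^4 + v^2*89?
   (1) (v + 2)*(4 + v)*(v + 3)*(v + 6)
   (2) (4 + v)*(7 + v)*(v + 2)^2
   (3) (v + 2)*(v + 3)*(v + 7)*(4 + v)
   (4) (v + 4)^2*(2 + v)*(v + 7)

We need to factor 168 + v^3*16 + 206*v + v^4 + v^2*89.
The factored form is (v + 2)*(v + 3)*(v + 7)*(4 + v).
3) (v + 2)*(v + 3)*(v + 7)*(4 + v)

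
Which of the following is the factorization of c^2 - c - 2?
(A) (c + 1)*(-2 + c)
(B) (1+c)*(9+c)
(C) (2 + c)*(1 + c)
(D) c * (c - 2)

We need to factor c^2 - c - 2.
The factored form is (c + 1)*(-2 + c).
A) (c + 1)*(-2 + c)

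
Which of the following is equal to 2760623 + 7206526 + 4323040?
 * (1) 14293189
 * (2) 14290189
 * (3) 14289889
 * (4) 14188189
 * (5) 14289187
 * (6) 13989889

First: 2760623 + 7206526 = 9967149
Then: 9967149 + 4323040 = 14290189
2) 14290189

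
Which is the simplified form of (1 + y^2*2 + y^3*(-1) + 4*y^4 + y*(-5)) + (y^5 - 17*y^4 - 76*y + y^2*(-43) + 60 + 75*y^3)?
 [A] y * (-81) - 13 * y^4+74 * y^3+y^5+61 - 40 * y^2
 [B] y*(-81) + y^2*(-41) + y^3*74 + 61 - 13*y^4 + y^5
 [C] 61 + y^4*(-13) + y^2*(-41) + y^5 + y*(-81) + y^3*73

Adding the polynomials and combining like terms:
(1 + y^2*2 + y^3*(-1) + 4*y^4 + y*(-5)) + (y^5 - 17*y^4 - 76*y + y^2*(-43) + 60 + 75*y^3)
= y*(-81) + y^2*(-41) + y^3*74 + 61 - 13*y^4 + y^5
B) y*(-81) + y^2*(-41) + y^3*74 + 61 - 13*y^4 + y^5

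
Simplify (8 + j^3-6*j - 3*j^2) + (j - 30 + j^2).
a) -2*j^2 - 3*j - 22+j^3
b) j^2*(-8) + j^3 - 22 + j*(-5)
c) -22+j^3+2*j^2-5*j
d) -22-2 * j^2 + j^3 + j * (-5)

Adding the polynomials and combining like terms:
(8 + j^3 - 6*j - 3*j^2) + (j - 30 + j^2)
= -22-2 * j^2 + j^3 + j * (-5)
d) -22-2 * j^2 + j^3 + j * (-5)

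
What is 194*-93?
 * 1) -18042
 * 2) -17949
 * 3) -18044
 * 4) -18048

194 * -93 = -18042
1) -18042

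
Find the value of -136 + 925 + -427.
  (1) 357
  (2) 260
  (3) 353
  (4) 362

First: -136 + 925 = 789
Then: 789 + -427 = 362
4) 362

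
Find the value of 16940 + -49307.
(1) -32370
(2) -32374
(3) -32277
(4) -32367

16940 + -49307 = -32367
4) -32367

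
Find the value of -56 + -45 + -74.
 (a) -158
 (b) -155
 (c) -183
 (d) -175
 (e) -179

First: -56 + -45 = -101
Then: -101 + -74 = -175
d) -175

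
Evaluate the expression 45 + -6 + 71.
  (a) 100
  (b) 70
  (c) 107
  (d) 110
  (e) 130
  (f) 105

First: 45 + -6 = 39
Then: 39 + 71 = 110
d) 110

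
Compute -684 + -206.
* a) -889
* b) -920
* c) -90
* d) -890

-684 + -206 = -890
d) -890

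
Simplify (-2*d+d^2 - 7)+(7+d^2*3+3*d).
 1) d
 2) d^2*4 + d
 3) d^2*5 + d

Adding the polynomials and combining like terms:
(-2*d + d^2 - 7) + (7 + d^2*3 + 3*d)
= d^2*4 + d
2) d^2*4 + d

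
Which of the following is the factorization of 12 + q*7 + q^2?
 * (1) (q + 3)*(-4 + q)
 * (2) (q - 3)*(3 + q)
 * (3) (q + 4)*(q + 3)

We need to factor 12 + q*7 + q^2.
The factored form is (q + 4)*(q + 3).
3) (q + 4)*(q + 3)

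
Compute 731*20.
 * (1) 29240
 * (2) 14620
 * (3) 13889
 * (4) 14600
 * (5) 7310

731 * 20 = 14620
2) 14620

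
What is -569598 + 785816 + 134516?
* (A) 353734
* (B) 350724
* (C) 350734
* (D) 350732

First: -569598 + 785816 = 216218
Then: 216218 + 134516 = 350734
C) 350734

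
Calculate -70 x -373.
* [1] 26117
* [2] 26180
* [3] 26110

-70 * -373 = 26110
3) 26110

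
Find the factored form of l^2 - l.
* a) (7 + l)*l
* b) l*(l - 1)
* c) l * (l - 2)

We need to factor l^2 - l.
The factored form is l*(l - 1).
b) l*(l - 1)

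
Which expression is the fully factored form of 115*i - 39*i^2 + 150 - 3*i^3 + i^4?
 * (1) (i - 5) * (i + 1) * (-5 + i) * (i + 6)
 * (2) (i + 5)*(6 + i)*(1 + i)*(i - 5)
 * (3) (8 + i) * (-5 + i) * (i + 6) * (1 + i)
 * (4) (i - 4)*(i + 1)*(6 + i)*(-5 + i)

We need to factor 115*i - 39*i^2 + 150 - 3*i^3 + i^4.
The factored form is (i - 5) * (i + 1) * (-5 + i) * (i + 6).
1) (i - 5) * (i + 1) * (-5 + i) * (i + 6)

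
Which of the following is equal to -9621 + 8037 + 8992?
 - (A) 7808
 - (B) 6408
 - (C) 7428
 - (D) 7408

First: -9621 + 8037 = -1584
Then: -1584 + 8992 = 7408
D) 7408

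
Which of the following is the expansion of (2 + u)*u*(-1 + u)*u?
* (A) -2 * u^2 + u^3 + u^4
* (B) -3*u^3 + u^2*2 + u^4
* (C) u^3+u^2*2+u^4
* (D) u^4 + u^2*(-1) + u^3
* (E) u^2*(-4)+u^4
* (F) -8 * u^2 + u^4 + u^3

Expanding (2 + u)*u*(-1 + u)*u:
= -2 * u^2 + u^3 + u^4
A) -2 * u^2 + u^3 + u^4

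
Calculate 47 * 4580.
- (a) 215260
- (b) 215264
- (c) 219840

47 * 4580 = 215260
a) 215260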